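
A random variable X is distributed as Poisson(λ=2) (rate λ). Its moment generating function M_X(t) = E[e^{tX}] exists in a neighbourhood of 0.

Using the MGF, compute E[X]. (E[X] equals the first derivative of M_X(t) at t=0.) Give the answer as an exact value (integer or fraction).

M_X(t) = e^(2*e^(t) - 2)
M^(1)(t) = 2*e^(-2)*e^(t)*e^(2*e^(t))

E[X] = M^(1)(0) = 2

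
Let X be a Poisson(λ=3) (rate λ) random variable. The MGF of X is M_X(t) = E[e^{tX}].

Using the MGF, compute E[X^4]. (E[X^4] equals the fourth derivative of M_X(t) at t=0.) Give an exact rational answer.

M_X(t) = e^(3*e^(t) - 3)
M′(t) = 3*e^(-3)*e^(t)*e^(3*e^(t))
M′′(t) = (9*e^(2*t)*e^(3*e^(t)) + 3*e^(t)*e^(3*e^(t)))*e^(-3)
M′′′(t) = (27*e^(3*t)*e^(3*e^(t)) + 27*e^(2*t)*e^(3*e^(t)) + 3*e^(t)*e^(3*e^(t)))*e^(-3)
M′′′′(t) = (81*e^(4*t)*e^(3*e^(t)) + 162*e^(3*t)*e^(3*e^(t)) + 63*e^(2*t)*e^(3*e^(t)) + 3*e^(t)*e^(3*e^(t)))*e^(-3)

E[X^4] = M′′′′(0) = 309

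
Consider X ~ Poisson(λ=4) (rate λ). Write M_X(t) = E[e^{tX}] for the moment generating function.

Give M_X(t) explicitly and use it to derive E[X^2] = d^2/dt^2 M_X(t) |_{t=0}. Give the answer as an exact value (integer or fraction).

E[X^2] = M^(2)(0) = 20

M_X(t) = e^(4*e^(t) - 4)
M^(2)(t) = (16*e^(2*t)*e^(4*e^(t)) + 4*e^(t)*e^(4*e^(t)))*e^(-4)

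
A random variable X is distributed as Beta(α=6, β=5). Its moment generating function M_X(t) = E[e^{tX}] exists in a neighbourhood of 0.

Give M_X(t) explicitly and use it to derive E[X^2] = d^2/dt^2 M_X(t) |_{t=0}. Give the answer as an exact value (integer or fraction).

E[X^2] = M′′(0) = 7/22

M_X(t) = ₁F₁(6; 11; t)
M′(t) = 6*₁F₁(7; 12; t)/11
M′′(t) = 7*₁F₁(8; 13; t)/22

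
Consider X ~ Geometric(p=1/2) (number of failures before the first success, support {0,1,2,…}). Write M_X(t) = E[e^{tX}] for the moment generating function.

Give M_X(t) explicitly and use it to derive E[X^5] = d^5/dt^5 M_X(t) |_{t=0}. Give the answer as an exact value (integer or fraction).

M_X(t) = 1/(2*(1 - e^(t)/2))
D^5[M](t) = (e^(5*t) + 52*e^(4*t) + 264*e^(3*t) + 208*e^(2*t) + 16*e^(t))/(e^(6*t) - 12*e^(5*t) + 60*e^(4*t) - 160*e^(3*t) + 240*e^(2*t) - 192*e^(t) + 64)

E[X^5] = D^5[M](0) = 541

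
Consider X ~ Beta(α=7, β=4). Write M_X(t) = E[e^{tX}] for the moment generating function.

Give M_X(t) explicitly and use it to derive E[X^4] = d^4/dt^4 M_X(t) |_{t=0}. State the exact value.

M_X(t) = ₁F₁(7; 11; t)
M^(4)(t) = 30*₁F₁(11; 15; t)/143

E[X^4] = M^(4)(0) = 30/143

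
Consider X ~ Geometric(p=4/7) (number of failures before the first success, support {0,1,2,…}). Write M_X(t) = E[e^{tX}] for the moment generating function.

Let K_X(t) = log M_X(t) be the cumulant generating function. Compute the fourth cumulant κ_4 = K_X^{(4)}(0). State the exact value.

κ_4 = D^4[K](0) = 1491/128

M_X(t) = 4/(7*(1 - 3*e^(t)/7))
K_X(t) = log M_X(t) = -log(1 - 3*e^(t)/7) - log(7) + 2*log(2)
D^4[K](t) = (189*e^(3*t) + 1764*e^(2*t) + 1029*e^(t))/(81*e^(4*t) - 756*e^(3*t) + 2646*e^(2*t) - 4116*e^(t) + 2401)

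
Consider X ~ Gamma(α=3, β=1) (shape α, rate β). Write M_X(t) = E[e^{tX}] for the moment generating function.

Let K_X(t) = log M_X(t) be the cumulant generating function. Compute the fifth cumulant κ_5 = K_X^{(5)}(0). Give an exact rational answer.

M_X(t) = (1 - t)^(-3)
K_X(t) = log M_X(t) = -3*log(1 - t)
D^5[K](t) = -72/(t^5 - 5*t^4 + 10*t^3 - 10*t^2 + 5*t - 1)

κ_5 = D^5[K](0) = 72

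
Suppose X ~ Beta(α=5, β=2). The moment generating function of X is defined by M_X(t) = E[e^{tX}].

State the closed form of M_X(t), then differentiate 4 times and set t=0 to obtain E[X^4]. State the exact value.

M_X(t) = ₁F₁(5; 7; t)
M′(t) = 5*₁F₁(6; 8; t)/7
M′′(t) = 15*₁F₁(7; 9; t)/28
M′′′(t) = 5*₁F₁(8; 10; t)/12
M′′′′(t) = ₁F₁(9; 11; t)/3

E[X^4] = M′′′′(0) = 1/3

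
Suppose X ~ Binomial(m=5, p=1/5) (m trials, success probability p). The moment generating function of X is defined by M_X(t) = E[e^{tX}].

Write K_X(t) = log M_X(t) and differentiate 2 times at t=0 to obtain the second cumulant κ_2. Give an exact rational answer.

κ_2 = K′′(0) = 4/5

M_X(t) = (e^(t)/5 + 4/5)^5
K_X(t) = log M_X(t) = 5*log(e^(t)/5 + 4/5)
K′(t) = 5*e^(t)/(e^(t) + 4)
K′′(t) = 20*e^(t)/(e^(2*t) + 8*e^(t) + 16)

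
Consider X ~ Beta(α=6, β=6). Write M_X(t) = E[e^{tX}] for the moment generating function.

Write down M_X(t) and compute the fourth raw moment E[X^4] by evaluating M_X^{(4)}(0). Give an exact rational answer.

M_X(t) = ₁F₁(6; 12; t)
M^(4)(t) = 6*₁F₁(10; 16; t)/65

E[X^4] = M^(4)(0) = 6/65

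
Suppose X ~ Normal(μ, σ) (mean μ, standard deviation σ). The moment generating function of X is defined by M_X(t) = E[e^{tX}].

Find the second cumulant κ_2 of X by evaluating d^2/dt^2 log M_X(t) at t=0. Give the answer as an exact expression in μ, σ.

κ_2 = d^2K/dt^2 |_{t=0} = σ^2

M_X(t) = e^(μ*t + σ^2*t^2/2)
K_X(t) = log M_X(t) = μ*t + σ^2*t^2/2
dK/dt = μ + σ^2*t
d^2K/dt^2 = σ^2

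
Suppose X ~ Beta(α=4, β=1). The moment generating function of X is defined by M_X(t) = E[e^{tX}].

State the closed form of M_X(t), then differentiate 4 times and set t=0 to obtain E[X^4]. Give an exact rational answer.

M_X(t) = ₁F₁(4; 5; t)
D^4[M](t) = ₁F₁(8; 9; t)/2

E[X^4] = D^4[M](0) = 1/2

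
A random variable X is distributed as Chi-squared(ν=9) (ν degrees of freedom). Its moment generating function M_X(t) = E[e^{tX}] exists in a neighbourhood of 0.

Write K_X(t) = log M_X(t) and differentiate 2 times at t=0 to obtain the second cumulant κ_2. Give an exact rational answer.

κ_2 = K^(2)(0) = 18

M_X(t) = (1 - 2*t)^(-9/2)
K_X(t) = log M_X(t) = -9*log(1 - 2*t)/2
K^(2)(t) = 18/(4*t^2 - 4*t + 1)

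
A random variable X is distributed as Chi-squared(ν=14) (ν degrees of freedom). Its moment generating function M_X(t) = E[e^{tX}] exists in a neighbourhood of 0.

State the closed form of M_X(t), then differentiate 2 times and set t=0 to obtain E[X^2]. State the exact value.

M_X(t) = (1 - 2*t)^(-7)
dM/dt = 14/(256*t^8 - 1024*t^7 + 1792*t^6 - 1792*t^5 + 1120*t^4 - 448*t^3 + 112*t^2 - 16*t + 1)
d^2M/dt^2 = -224/(512*t^9 - 2304*t^8 + 4608*t^7 - 5376*t^6 + 4032*t^5 - 2016*t^4 + 672*t^3 - 144*t^2 + 18*t - 1)

E[X^2] = d^2M/dt^2 |_{t=0} = 224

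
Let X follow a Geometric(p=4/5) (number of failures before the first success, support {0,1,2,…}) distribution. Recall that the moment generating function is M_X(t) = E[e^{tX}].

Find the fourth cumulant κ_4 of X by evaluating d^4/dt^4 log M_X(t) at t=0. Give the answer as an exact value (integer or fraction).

κ_4 = d^4K/dt^4 |_{t=0} = 115/128

M_X(t) = 4/(5*(1 - e^(t)/5))
K_X(t) = log M_X(t) = -log(1 - e^(t)/5) - log(5) + 2*log(2)
dK/dt = -e^(t)/(e^(t) - 5)
d^2K/dt^2 = 5*e^(t)/(e^(2*t) - 10*e^(t) + 25)
d^3K/dt^3 = (-5*e^(2*t) - 25*e^(t))/(e^(3*t) - 15*e^(2*t) + 75*e^(t) - 125)
d^4K/dt^4 = (5*e^(3*t) + 100*e^(2*t) + 125*e^(t))/(e^(4*t) - 20*e^(3*t) + 150*e^(2*t) - 500*e^(t) + 625)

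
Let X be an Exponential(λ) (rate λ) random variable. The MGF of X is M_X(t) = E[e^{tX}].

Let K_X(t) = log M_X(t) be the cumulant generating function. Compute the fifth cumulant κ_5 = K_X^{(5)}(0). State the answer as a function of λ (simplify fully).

M_X(t) = λ/(λ - t)
K_X(t) = log M_X(t) = log(λ) - log(λ - t)
K′(t) = -1/(-λ + t)
K′′(t) = 1/(λ^2 - 2*λ*t + t^2)
K′′′(t) = -2/(-λ^3 + 3*λ^2*t - 3*λ*t^2 + t^3)
K′′′′(t) = 6/(λ^4 - 4*λ^3*t + 6*λ^2*t^2 - 4*λ*t^3 + t^4)
K′′′′′(t) = -24/(-λ^5 + 5*λ^4*t - 10*λ^3*t^2 + 10*λ^2*t^3 - 5*λ*t^4 + t^5)

κ_5 = K′′′′′(0) = 24/λ^5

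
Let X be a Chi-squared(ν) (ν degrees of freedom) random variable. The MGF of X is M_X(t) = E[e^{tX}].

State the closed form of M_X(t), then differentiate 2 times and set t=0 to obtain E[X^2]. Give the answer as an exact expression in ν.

M_X(t) = (1 - 2*t)^(-ν/2)
D^2[M](t) = (ν^2 + 2*ν)/(4*t^2*(1 - 2*t)^(ν/2) - 4*t*(1 - 2*t)^(ν/2) + (1 - 2*t)^(ν/2))

E[X^2] = D^2[M](0) = ν*(ν + 2)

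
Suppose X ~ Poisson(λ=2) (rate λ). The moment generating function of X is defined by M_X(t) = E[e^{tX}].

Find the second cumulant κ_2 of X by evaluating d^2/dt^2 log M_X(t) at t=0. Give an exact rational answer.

κ_2 = D^2[K](0) = 2

M_X(t) = e^(2*e^(t) - 2)
K_X(t) = log M_X(t) = 2*e^(t) - 2
D^2[K](t) = 2*e^(t)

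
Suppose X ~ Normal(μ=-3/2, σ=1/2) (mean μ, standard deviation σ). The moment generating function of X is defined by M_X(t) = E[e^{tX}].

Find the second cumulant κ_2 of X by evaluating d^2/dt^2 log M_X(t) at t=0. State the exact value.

κ_2 = d^2K/dt^2 |_{t=0} = 1/4

M_X(t) = e^(t^2/8 - 3*t/2)
K_X(t) = log M_X(t) = t^2/8 - 3*t/2
dK/dt = t/4 - 3/2
d^2K/dt^2 = 1/4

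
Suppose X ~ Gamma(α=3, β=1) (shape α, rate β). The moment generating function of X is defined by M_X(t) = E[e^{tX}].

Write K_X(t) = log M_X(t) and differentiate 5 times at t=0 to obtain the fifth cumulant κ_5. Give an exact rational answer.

M_X(t) = (1 - t)^(-3)
K_X(t) = log M_X(t) = -3*log(1 - t)
K′(t) = -3/(t - 1)
K′′(t) = 3/(t^2 - 2*t + 1)
K′′′(t) = -6/(t^3 - 3*t^2 + 3*t - 1)
K′′′′(t) = 18/(t^4 - 4*t^3 + 6*t^2 - 4*t + 1)
K′′′′′(t) = -72/(t^5 - 5*t^4 + 10*t^3 - 10*t^2 + 5*t - 1)

κ_5 = K′′′′′(0) = 72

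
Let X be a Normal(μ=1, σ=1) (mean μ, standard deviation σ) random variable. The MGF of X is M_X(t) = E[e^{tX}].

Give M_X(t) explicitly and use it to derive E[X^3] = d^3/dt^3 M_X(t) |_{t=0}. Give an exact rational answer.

E[X^3] = M′′′(0) = 4

M_X(t) = e^(t^2/2 + t)
M′(t) = t*e^(t)*e^(t^2/2) + e^(t)*e^(t^2/2)
M′′(t) = t^2*e^(t)*e^(t^2/2) + 2*t*e^(t)*e^(t^2/2) + 2*e^(t)*e^(t^2/2)
M′′′(t) = t^3*e^(t)*e^(t^2/2) + 3*t^2*e^(t)*e^(t^2/2) + 6*t*e^(t)*e^(t^2/2) + 4*e^(t)*e^(t^2/2)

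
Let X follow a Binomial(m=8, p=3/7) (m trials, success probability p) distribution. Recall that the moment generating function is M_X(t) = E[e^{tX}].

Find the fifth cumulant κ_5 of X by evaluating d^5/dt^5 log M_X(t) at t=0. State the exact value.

M_X(t) = (3*e^(t)/7 + 4/7)^8
K_X(t) = log M_X(t) = 8*log(3*e^(t)/7 + 4/7)
dK/dt = 24*e^(t)/(3*e^(t) + 4)
d^2K/dt^2 = 96*e^(t)/(9*e^(2*t) + 24*e^(t) + 16)
d^3K/dt^3 = (-288*e^(2*t) + 384*e^(t))/(27*e^(3*t) + 108*e^(2*t) + 144*e^(t) + 64)
d^4K/dt^4 = (864*e^(3*t) - 4608*e^(2*t) + 1536*e^(t))/(81*e^(4*t) + 432*e^(3*t) + 864*e^(2*t) + 768*e^(t) + 256)
d^5K/dt^5 = (-2592*e^(4*t) + 38016*e^(3*t) - 50688*e^(2*t) + 6144*e^(t))/(243*e^(5*t) + 1620*e^(4*t) + 4320*e^(3*t) + 5760*e^(2*t) + 3840*e^(t) + 1024)

κ_5 = d^5K/dt^5 |_{t=0} = -9120/16807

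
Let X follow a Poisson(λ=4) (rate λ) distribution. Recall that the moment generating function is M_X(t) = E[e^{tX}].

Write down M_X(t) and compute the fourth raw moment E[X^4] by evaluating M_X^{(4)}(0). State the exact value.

E[X^4] = M^(4)(0) = 756

M_X(t) = e^(4*e^(t) - 4)
M^(4)(t) = (256*e^(4*t)*e^(4*e^(t)) + 384*e^(3*t)*e^(4*e^(t)) + 112*e^(2*t)*e^(4*e^(t)) + 4*e^(t)*e^(4*e^(t)))*e^(-4)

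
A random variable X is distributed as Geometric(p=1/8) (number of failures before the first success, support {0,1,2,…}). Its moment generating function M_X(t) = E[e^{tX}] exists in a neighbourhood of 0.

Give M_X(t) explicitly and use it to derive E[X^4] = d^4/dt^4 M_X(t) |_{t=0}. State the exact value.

E[X^4] = M^(4)(0) = 70665

M_X(t) = 1/(8*(1 - 7*e^(t)/8))
M^(4)(t) = (-2401*e^(4*t) - 30184*e^(3*t) - 34496*e^(2*t) - 3584*e^(t))/(16807*e^(5*t) - 96040*e^(4*t) + 219520*e^(3*t) - 250880*e^(2*t) + 143360*e^(t) - 32768)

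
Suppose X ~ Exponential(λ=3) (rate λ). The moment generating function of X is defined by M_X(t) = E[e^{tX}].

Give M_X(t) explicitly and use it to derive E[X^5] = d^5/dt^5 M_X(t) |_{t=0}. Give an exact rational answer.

M_X(t) = 3/(3 - t)
D^5[M](t) = 360/(t^6 - 18*t^5 + 135*t^4 - 540*t^3 + 1215*t^2 - 1458*t + 729)

E[X^5] = D^5[M](0) = 40/81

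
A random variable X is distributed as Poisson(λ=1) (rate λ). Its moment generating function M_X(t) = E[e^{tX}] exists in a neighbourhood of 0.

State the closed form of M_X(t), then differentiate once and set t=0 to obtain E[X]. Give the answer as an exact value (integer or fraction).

E[X] = D[M](0) = 1

M_X(t) = e^(e^(t) - 1)
D[M](t) = e^(-1)*e^(t)*e^(e^(t))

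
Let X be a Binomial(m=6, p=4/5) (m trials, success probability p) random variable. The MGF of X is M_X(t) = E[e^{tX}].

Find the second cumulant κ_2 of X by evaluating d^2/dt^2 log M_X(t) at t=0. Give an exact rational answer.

κ_2 = K′′(0) = 24/25

M_X(t) = (4*e^(t)/5 + 1/5)^6
K_X(t) = log M_X(t) = 6*log(4*e^(t)/5 + 1/5)
K′(t) = 24*e^(t)/(4*e^(t) + 1)
K′′(t) = 24*e^(t)/(16*e^(2*t) + 8*e^(t) + 1)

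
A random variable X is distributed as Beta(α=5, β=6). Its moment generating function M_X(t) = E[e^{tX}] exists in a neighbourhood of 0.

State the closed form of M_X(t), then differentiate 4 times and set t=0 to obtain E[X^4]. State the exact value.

E[X^4] = M′′′′(0) = 10/143

M_X(t) = ₁F₁(5; 11; t)
M′(t) = 5*₁F₁(6; 12; t)/11
M′′(t) = 5*₁F₁(7; 13; t)/22
M′′′(t) = 35*₁F₁(8; 14; t)/286
M′′′′(t) = 10*₁F₁(9; 15; t)/143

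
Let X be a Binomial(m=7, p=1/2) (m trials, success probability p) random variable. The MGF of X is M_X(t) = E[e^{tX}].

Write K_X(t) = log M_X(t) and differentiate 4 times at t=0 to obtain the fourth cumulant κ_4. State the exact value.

κ_4 = d^4K/dt^4 |_{t=0} = -7/8

M_X(t) = (e^(t)/2 + 1/2)^7
K_X(t) = log M_X(t) = 7*log(e^(t)/2 + 1/2)
dK/dt = 7*e^(t)/(e^(t) + 1)
d^2K/dt^2 = 7*e^(t)/(e^(2*t) + 2*e^(t) + 1)
d^3K/dt^3 = (-7*e^(2*t) + 7*e^(t))/(e^(3*t) + 3*e^(2*t) + 3*e^(t) + 1)
d^4K/dt^4 = (7*e^(3*t) - 28*e^(2*t) + 7*e^(t))/(e^(4*t) + 4*e^(3*t) + 6*e^(2*t) + 4*e^(t) + 1)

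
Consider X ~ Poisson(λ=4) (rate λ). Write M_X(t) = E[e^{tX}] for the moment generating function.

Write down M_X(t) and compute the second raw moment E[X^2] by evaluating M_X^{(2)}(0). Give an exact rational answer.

M_X(t) = e^(4*e^(t) - 4)
dM/dt = 4*e^(-4)*e^(t)*e^(4*e^(t))
d^2M/dt^2 = (16*e^(2*t)*e^(4*e^(t)) + 4*e^(t)*e^(4*e^(t)))*e^(-4)

E[X^2] = d^2M/dt^2 |_{t=0} = 20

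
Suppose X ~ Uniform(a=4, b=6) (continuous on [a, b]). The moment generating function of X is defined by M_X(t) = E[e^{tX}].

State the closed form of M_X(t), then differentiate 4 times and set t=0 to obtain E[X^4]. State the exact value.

E[X^4] = d^4M/dt^4 |_{t=0} = 3376/5

M_X(t) = (e^(6*t) - e^(4*t))/(2*t)
dM/dt = (6*t*e^(6*t) - 4*t*e^(4*t) - e^(6*t) + e^(4*t))/(2*t^2)
d^2M/dt^2 = (18*t^2*e^(6*t) - 8*t^2*e^(4*t) - 6*t*e^(6*t) + 4*t*e^(4*t) + e^(6*t) - e^(4*t))/t^3
d^3M/dt^3 = (108*t^3*e^(6*t) - 32*t^3*e^(4*t) - 54*t^2*e^(6*t) + 24*t^2*e^(4*t) + 18*t*e^(6*t) - 12*t*e^(4*t) - 3*e^(6*t) + 3*e^(4*t))/t^4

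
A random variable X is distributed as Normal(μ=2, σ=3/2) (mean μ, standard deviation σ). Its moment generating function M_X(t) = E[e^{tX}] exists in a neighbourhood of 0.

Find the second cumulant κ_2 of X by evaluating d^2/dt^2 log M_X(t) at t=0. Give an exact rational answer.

M_X(t) = e^(9*t^2/8 + 2*t)
K_X(t) = log M_X(t) = 9*t^2/8 + 2*t
K′(t) = 9*t/4 + 2
K′′(t) = 9/4

κ_2 = K′′(0) = 9/4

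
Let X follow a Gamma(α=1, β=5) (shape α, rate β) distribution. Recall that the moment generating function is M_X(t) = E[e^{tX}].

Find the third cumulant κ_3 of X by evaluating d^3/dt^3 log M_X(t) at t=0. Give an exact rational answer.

M_X(t) = 5/(5 - t)
K_X(t) = log M_X(t) = -log(5 - t) + log(5)
K^(3)(t) = -2/(t^3 - 15*t^2 + 75*t - 125)

κ_3 = K^(3)(0) = 2/125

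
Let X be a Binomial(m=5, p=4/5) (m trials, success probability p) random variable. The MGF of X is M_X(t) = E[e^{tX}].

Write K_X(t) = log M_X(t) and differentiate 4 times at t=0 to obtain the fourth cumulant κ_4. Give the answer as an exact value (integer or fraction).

κ_4 = D^4[K](0) = 4/125

M_X(t) = (4*e^(t)/5 + 1/5)^5
K_X(t) = log M_X(t) = 5*log(4*e^(t)/5 + 1/5)
D^4[K](t) = (320*e^(3*t) - 320*e^(2*t) + 20*e^(t))/(256*e^(4*t) + 256*e^(3*t) + 96*e^(2*t) + 16*e^(t) + 1)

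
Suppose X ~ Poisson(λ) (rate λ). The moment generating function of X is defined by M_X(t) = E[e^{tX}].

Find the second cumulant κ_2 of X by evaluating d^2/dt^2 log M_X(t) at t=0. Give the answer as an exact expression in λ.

M_X(t) = e^(λ*(e^(t) - 1))
K_X(t) = log M_X(t) = λ*(e^(t) - 1)
dK/dt = λ*e^(t)
d^2K/dt^2 = λ*e^(t)

κ_2 = d^2K/dt^2 |_{t=0} = λ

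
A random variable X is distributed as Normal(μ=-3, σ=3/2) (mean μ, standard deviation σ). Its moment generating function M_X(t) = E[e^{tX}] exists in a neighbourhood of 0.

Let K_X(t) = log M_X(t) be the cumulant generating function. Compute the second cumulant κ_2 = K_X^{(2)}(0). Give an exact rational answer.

M_X(t) = e^(9*t^2/8 - 3*t)
K_X(t) = log M_X(t) = 9*t^2/8 - 3*t
D^2[K](t) = 9/4

κ_2 = D^2[K](0) = 9/4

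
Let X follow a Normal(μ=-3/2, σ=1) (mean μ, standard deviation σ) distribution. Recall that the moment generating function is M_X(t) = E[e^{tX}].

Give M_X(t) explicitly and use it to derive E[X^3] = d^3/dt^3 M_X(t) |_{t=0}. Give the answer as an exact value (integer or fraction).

E[X^3] = M′′′(0) = -63/8

M_X(t) = e^(t^2/2 - 3*t/2)
M′(t) = t*e^(-3*t/2)*e^(t^2/2) - 3*e^(-3*t/2)*e^(t^2/2)/2
M′′(t) = (4*t^2*e^(t^2/2) - 12*t*e^(t^2/2) + 13*e^(t^2/2))*e^(-3*t/2)/4
M′′′(t) = (8*t^3*e^(t^2/2) - 36*t^2*e^(t^2/2) + 78*t*e^(t^2/2) - 63*e^(t^2/2))*e^(-3*t/2)/8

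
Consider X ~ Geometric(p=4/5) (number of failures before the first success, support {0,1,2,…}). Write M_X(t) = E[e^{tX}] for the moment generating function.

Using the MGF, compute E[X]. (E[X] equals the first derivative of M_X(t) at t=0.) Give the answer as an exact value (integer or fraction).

E[X] = D[M](0) = 1/4

M_X(t) = 4/(5*(1 - e^(t)/5))
D[M](t) = 4*e^(t)/(e^(2*t) - 10*e^(t) + 25)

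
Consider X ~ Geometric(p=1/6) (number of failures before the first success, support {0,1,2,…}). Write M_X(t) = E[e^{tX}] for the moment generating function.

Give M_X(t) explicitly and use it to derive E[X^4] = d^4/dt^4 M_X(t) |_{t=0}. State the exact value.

E[X^4] = D^4[M](0) = 19855

M_X(t) = 1/(6*(1 - 5*e^(t)/6))
D^4[M](t) = (-625*e^(4*t) - 8250*e^(3*t) - 9900*e^(2*t) - 1080*e^(t))/(3125*e^(5*t) - 18750*e^(4*t) + 45000*e^(3*t) - 54000*e^(2*t) + 32400*e^(t) - 7776)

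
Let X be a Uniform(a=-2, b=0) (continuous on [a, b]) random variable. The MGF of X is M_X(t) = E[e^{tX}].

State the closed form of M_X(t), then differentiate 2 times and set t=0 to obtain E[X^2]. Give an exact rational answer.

E[X^2] = M′′(0) = 4/3

M_X(t) = (1 - e^(-2*t))/(2*t)
M′(t) = (2*t - e^(2*t) + 1)*e^(-2*t)/(2*t^2)
M′′(t) = (-2*t^2 - 2*t + e^(2*t) - 1)*e^(-2*t)/t^3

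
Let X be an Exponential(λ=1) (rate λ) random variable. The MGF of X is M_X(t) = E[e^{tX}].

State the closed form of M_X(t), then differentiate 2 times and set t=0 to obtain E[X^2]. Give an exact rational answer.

E[X^2] = D^2[M](0) = 2

M_X(t) = 1/(1 - t)
D^2[M](t) = -2/(t^3 - 3*t^2 + 3*t - 1)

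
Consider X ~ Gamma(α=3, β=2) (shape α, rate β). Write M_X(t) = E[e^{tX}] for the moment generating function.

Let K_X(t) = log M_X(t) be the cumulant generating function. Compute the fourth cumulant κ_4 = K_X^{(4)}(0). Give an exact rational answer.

κ_4 = D^4[K](0) = 9/8

M_X(t) = 8/(2 - t)^3
K_X(t) = log M_X(t) = -3*log(2 - t) + 3*log(2)
D^4[K](t) = 18/(t^4 - 8*t^3 + 24*t^2 - 32*t + 16)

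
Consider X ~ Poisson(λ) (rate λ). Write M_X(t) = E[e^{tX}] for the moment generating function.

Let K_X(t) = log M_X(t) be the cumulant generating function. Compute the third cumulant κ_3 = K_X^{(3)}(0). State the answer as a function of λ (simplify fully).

M_X(t) = e^(λ*(e^(t) - 1))
K_X(t) = log M_X(t) = λ*(e^(t) - 1)
K^(3)(t) = λ*e^(t)

κ_3 = K^(3)(0) = λ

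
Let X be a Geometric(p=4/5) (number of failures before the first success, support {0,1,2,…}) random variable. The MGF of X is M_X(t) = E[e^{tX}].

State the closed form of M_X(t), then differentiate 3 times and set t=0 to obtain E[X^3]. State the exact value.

E[X^3] = M′′′(0) = 23/32

M_X(t) = 4/(5*(1 - e^(t)/5))
M′(t) = 4*e^(t)/(e^(2*t) - 10*e^(t) + 25)
M′′(t) = (-4*e^(2*t) - 20*e^(t))/(e^(3*t) - 15*e^(2*t) + 75*e^(t) - 125)
M′′′(t) = (4*e^(3*t) + 80*e^(2*t) + 100*e^(t))/(e^(4*t) - 20*e^(3*t) + 150*e^(2*t) - 500*e^(t) + 625)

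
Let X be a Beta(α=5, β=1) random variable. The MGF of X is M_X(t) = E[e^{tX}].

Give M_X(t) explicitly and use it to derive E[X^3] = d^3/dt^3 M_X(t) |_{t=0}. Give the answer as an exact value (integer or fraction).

E[X^3] = d^3M/dt^3 |_{t=0} = 5/8

M_X(t) = ₁F₁(5; 6; t)
dM/dt = 5*₁F₁(6; 7; t)/6
d^2M/dt^2 = 5*₁F₁(7; 8; t)/7
d^3M/dt^3 = 5*₁F₁(8; 9; t)/8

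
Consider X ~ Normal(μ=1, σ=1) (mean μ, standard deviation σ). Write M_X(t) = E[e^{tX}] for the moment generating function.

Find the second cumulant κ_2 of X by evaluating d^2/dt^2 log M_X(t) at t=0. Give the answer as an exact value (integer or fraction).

κ_2 = K′′(0) = 1

M_X(t) = e^(t^2/2 + t)
K_X(t) = log M_X(t) = t^2/2 + t
K′(t) = t + 1
K′′(t) = 1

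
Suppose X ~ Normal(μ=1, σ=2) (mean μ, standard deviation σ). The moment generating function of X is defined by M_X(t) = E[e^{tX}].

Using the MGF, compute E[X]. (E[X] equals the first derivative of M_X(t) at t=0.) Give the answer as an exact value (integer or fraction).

E[X] = dM/dt |_{t=0} = 1

M_X(t) = e^(2*t^2 + t)
dM/dt = 4*t*e^(t)*e^(2*t^2) + e^(t)*e^(2*t^2)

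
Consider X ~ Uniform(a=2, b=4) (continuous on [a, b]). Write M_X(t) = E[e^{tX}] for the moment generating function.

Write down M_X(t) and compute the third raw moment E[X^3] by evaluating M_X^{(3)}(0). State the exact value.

M_X(t) = (e^(4*t) - e^(2*t))/(2*t)
D^3[M](t) = (32*t^3*e^(4*t) - 4*t^3*e^(2*t) - 24*t^2*e^(4*t) + 6*t^2*e^(2*t) + 12*t*e^(4*t) - 6*t*e^(2*t) - 3*e^(4*t) + 3*e^(2*t))/t^4

E[X^3] = D^3[M](0) = 30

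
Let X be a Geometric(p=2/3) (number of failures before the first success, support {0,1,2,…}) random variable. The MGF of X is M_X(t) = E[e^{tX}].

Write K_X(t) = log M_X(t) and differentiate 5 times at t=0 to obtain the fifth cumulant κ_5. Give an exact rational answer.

M_X(t) = 2/(3*(1 - e^(t)/3))
K_X(t) = log M_X(t) = -log(1 - e^(t)/3) - log(3) + log(2)
K^(5)(t) = (-3*e^(4*t) - 99*e^(3*t) - 297*e^(2*t) - 81*e^(t))/(e^(5*t) - 15*e^(4*t) + 90*e^(3*t) - 270*e^(2*t) + 405*e^(t) - 243)

κ_5 = K^(5)(0) = 15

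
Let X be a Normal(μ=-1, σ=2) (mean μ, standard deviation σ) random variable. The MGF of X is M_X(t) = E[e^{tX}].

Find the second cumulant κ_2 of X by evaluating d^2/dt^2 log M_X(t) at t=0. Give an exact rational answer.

κ_2 = D^2[K](0) = 4

M_X(t) = e^(2*t^2 - t)
K_X(t) = log M_X(t) = 2*t^2 - t
D^2[K](t) = 4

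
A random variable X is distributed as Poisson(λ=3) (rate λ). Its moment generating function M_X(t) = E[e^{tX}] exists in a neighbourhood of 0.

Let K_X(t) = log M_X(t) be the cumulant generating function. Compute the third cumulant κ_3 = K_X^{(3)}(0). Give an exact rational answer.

κ_3 = K^(3)(0) = 3

M_X(t) = e^(3*e^(t) - 3)
K_X(t) = log M_X(t) = 3*e^(t) - 3
K^(3)(t) = 3*e^(t)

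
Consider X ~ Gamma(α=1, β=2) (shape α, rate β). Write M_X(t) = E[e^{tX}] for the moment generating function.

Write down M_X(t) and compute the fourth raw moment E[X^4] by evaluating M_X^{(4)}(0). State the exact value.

E[X^4] = M′′′′(0) = 3/2

M_X(t) = 2/(2 - t)
M′(t) = 2/(t^2 - 4*t + 4)
M′′(t) = -4/(t^3 - 6*t^2 + 12*t - 8)
M′′′(t) = 12/(t^4 - 8*t^3 + 24*t^2 - 32*t + 16)
M′′′′(t) = -48/(t^5 - 10*t^4 + 40*t^3 - 80*t^2 + 80*t - 32)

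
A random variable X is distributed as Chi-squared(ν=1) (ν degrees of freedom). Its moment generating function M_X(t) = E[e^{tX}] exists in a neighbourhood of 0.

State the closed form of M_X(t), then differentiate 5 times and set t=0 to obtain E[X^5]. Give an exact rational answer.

M_X(t) = 1/√(1 - 2*t)
M′(t) = -1/(2*t*√(1 - 2*t) - √(1 - 2*t))
M′′(t) = 3/(4*t^2*√(1 - 2*t) - 4*t*√(1 - 2*t) + √(1 - 2*t))
M′′′(t) = -15/(8*t^3*√(1 - 2*t) - 12*t^2*√(1 - 2*t) + 6*t*√(1 - 2*t) - √(1 - 2*t))
M′′′′(t) = 105/(16*t^4*√(1 - 2*t) - 32*t^3*√(1 - 2*t) + 24*t^2*√(1 - 2*t) - 8*t*√(1 - 2*t) + √(1 - 2*t))
M′′′′′(t) = -945/(32*t^5*√(1 - 2*t) - 80*t^4*√(1 - 2*t) + 80*t^3*√(1 - 2*t) - 40*t^2*√(1 - 2*t) + 10*t*√(1 - 2*t) - √(1 - 2*t))

E[X^5] = M′′′′′(0) = 945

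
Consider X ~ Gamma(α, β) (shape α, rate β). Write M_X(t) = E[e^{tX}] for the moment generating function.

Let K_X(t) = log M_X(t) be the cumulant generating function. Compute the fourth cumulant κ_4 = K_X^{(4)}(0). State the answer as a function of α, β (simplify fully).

κ_4 = K′′′′(0) = 6*α/β^4

M_X(t) = (β/(β - t))^α
K_X(t) = log M_X(t) = α*(log(β) - log(β - t))
K′(t) = -α/(-β + t)
K′′(t) = α/(β^2 - 2*β*t + t^2)
K′′′(t) = -2*α/(-β^3 + 3*β^2*t - 3*β*t^2 + t^3)
K′′′′(t) = 6*α/(β^4 - 4*β^3*t + 6*β^2*t^2 - 4*β*t^3 + t^4)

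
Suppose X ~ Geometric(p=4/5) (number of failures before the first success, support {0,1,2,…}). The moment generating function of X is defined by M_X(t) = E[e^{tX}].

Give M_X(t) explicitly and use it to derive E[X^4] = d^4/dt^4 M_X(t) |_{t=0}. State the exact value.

E[X^4] = M^(4)(0) = 57/32

M_X(t) = 4/(5*(1 - e^(t)/5))
M^(4)(t) = (-4*e^(4*t) - 220*e^(3*t) - 1100*e^(2*t) - 500*e^(t))/(e^(5*t) - 25*e^(4*t) + 250*e^(3*t) - 1250*e^(2*t) + 3125*e^(t) - 3125)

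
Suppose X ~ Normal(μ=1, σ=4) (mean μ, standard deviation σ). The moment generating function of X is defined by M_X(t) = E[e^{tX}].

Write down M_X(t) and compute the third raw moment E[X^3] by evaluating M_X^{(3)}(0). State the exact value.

M_X(t) = e^(8*t^2 + t)
dM/dt = 16*t*e^(t)*e^(8*t^2) + e^(t)*e^(8*t^2)
d^2M/dt^2 = 256*t^2*e^(t)*e^(8*t^2) + 32*t*e^(t)*e^(8*t^2) + 17*e^(t)*e^(8*t^2)
d^3M/dt^3 = 4096*t^3*e^(t)*e^(8*t^2) + 768*t^2*e^(t)*e^(8*t^2) + 816*t*e^(t)*e^(8*t^2) + 49*e^(t)*e^(8*t^2)

E[X^3] = d^3M/dt^3 |_{t=0} = 49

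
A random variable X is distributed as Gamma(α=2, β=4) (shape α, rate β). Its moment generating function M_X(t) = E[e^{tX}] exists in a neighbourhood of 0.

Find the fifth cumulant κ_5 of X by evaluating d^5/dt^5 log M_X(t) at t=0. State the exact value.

M_X(t) = 16/(4 - t)^2
K_X(t) = log M_X(t) = -2*log(4 - t) + 4*log(2)
D^5[K](t) = -48/(t^5 - 20*t^4 + 160*t^3 - 640*t^2 + 1280*t - 1024)

κ_5 = D^5[K](0) = 3/64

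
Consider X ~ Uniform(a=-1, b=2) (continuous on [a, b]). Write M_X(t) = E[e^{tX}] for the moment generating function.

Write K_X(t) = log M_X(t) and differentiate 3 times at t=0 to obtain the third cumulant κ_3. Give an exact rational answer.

M_X(t) = (e^(2*t) - e^(-t))/(3*t)
K_X(t) = log M_X(t) = -log(t) + log(e^(2*t) - e^(-t)) - log(3)
K^(3)(t) = (27*t^3*e^(6*t) + 27*t^3*e^(3*t) - 2*e^(9*t) + 6*e^(6*t) - 6*e^(3*t) + 2)/(t^3*e^(9*t) - 3*t^3*e^(6*t) + 3*t^3*e^(3*t) - t^3)

κ_3 = K^(3)(0) = 0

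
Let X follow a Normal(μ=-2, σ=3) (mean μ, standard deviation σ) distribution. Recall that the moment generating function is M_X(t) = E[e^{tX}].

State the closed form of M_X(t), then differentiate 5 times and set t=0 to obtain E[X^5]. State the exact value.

M_X(t) = e^(9*t^2/2 - 2*t)
M′(t) = 9*t*e^(-2*t)*e^(9*t^2/2) - 2*e^(-2*t)*e^(9*t^2/2)
M′′(t) = (81*t^2*e^(9*t^2/2) - 36*t*e^(9*t^2/2) + 13*e^(9*t^2/2))*e^(-2*t)
M′′′(t) = (729*t^3*e^(9*t^2/2) - 486*t^2*e^(9*t^2/2) + 351*t*e^(9*t^2/2) - 62*e^(9*t^2/2))*e^(-2*t)
M′′′′(t) = (6561*t^4*e^(9*t^2/2) - 5832*t^3*e^(9*t^2/2) + 6318*t^2*e^(9*t^2/2) - 2232*t*e^(9*t^2/2) + 475*e^(9*t^2/2))*e^(-2*t)
M′′′′′(t) = (59049*t^5*e^(9*t^2/2) - 65610*t^4*e^(9*t^2/2) + 94770*t^3*e^(9*t^2/2) - 50220*t^2*e^(9*t^2/2) + 21375*t*e^(9*t^2/2) - 3182*e^(9*t^2/2))*e^(-2*t)

E[X^5] = M′′′′′(0) = -3182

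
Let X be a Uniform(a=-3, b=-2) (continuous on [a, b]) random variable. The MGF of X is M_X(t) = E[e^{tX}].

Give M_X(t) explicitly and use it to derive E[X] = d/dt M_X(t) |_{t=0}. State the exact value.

E[X] = M^(1)(0) = -5/2

M_X(t) = (e^(-2*t) - e^(-3*t))/t
M^(1)(t) = (-2*t*e^(t) + 3*t - e^(t) + 1)*e^(-3*t)/t^2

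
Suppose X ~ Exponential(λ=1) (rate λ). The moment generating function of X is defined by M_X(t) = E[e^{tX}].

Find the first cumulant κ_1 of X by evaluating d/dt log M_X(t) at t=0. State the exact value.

κ_1 = K^(1)(0) = 1

M_X(t) = 1/(1 - t)
K_X(t) = log M_X(t) = -log(1 - t)
K^(1)(t) = -1/(t - 1)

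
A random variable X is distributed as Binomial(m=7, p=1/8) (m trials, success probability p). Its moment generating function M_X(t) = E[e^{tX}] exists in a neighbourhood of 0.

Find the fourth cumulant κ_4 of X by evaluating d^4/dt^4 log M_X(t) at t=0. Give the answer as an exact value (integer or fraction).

κ_4 = d^4K/dt^4 |_{t=0} = 539/2048

M_X(t) = (e^(t)/8 + 7/8)^7
K_X(t) = log M_X(t) = 7*log(e^(t)/8 + 7/8)
dK/dt = 7*e^(t)/(e^(t) + 7)
d^2K/dt^2 = 49*e^(t)/(e^(2*t) + 14*e^(t) + 49)
d^3K/dt^3 = (-49*e^(2*t) + 343*e^(t))/(e^(3*t) + 21*e^(2*t) + 147*e^(t) + 343)
d^4K/dt^4 = (49*e^(3*t) - 1372*e^(2*t) + 2401*e^(t))/(e^(4*t) + 28*e^(3*t) + 294*e^(2*t) + 1372*e^(t) + 2401)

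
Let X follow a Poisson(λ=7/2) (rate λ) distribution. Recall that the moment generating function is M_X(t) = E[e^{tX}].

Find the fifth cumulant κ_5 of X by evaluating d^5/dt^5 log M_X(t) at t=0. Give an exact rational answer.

M_X(t) = e^(7*e^(t)/2 - 7/2)
K_X(t) = log M_X(t) = 7*e^(t)/2 - 7/2
D^5[K](t) = 7*e^(t)/2

κ_5 = D^5[K](0) = 7/2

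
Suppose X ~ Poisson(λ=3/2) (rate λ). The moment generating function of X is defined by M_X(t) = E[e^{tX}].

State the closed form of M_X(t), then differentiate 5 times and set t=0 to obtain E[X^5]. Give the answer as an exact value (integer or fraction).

E[X^5] = M′′′′′(0) = 5691/32

M_X(t) = e^(3*e^(t)/2 - 3/2)
M′(t) = 3*e^(-3/2)*e^(t)*e^(3*e^(t)/2)/2
M′′(t) = (9*e^(2*t)*e^(3*e^(t)/2) + 6*e^(t)*e^(3*e^(t)/2))*e^(-3/2)/4
M′′′(t) = (27*e^(3*t)*e^(3*e^(t)/2) + 54*e^(2*t)*e^(3*e^(t)/2) + 12*e^(t)*e^(3*e^(t)/2))*e^(-3/2)/8
M′′′′(t) = (81*e^(4*t)*e^(3*e^(t)/2) + 324*e^(3*t)*e^(3*e^(t)/2) + 252*e^(2*t)*e^(3*e^(t)/2) + 24*e^(t)*e^(3*e^(t)/2))*e^(-3/2)/16
M′′′′′(t) = (243*e^(5*t)*e^(3*e^(t)/2) + 1620*e^(4*t)*e^(3*e^(t)/2) + 2700*e^(3*t)*e^(3*e^(t)/2) + 1080*e^(2*t)*e^(3*e^(t)/2) + 48*e^(t)*e^(3*e^(t)/2))*e^(-3/2)/32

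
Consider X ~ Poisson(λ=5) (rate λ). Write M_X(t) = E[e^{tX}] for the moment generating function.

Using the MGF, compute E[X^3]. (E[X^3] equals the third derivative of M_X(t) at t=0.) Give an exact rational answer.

M_X(t) = e^(5*e^(t) - 5)
dM/dt = 5*e^(-5)*e^(t)*e^(5*e^(t))
d^2M/dt^2 = (25*e^(2*t)*e^(5*e^(t)) + 5*e^(t)*e^(5*e^(t)))*e^(-5)
d^3M/dt^3 = (125*e^(3*t)*e^(5*e^(t)) + 75*e^(2*t)*e^(5*e^(t)) + 5*e^(t)*e^(5*e^(t)))*e^(-5)

E[X^3] = d^3M/dt^3 |_{t=0} = 205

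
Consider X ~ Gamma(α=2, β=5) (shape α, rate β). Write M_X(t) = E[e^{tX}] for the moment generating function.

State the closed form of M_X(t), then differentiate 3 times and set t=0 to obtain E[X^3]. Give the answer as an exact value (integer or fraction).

E[X^3] = M^(3)(0) = 24/125

M_X(t) = 25/(5 - t)^2
M^(3)(t) = -600/(t^5 - 25*t^4 + 250*t^3 - 1250*t^2 + 3125*t - 3125)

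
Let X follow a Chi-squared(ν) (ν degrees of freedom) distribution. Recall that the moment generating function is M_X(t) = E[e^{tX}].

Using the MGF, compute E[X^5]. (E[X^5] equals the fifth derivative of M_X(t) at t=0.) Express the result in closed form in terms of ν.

E[X^5] = D^5[M](0) = ν*(ν^4 + 20*ν^3 + 140*ν^2 + 400*ν + 384)

M_X(t) = (1 - 2*t)^(-ν/2)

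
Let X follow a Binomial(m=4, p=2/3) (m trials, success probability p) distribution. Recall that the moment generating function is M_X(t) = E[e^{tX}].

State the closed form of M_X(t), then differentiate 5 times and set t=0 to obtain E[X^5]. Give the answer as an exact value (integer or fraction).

E[X^5] = d^5M/dt^5 |_{t=0} = 8312/27

M_X(t) = (2*e^(t)/3 + 1/3)^4
dM/dt = 64*e^(4*t)/81 + 32*e^(3*t)/27 + 16*e^(2*t)/27 + 8*e^(t)/81
d^2M/dt^2 = 256*e^(4*t)/81 + 32*e^(3*t)/9 + 32*e^(2*t)/27 + 8*e^(t)/81
d^3M/dt^3 = 1024*e^(4*t)/81 + 32*e^(3*t)/3 + 64*e^(2*t)/27 + 8*e^(t)/81
d^4M/dt^4 = 4096*e^(4*t)/81 + 32*e^(3*t) + 128*e^(2*t)/27 + 8*e^(t)/81
d^5M/dt^5 = 16384*e^(4*t)/81 + 96*e^(3*t) + 256*e^(2*t)/27 + 8*e^(t)/81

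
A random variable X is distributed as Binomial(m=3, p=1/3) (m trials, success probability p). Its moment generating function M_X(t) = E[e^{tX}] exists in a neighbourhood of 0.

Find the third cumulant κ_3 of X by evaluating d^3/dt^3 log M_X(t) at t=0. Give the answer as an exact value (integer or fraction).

M_X(t) = (e^(t)/3 + 2/3)^3
K_X(t) = log M_X(t) = 3*log(e^(t)/3 + 2/3)
dK/dt = 3*e^(t)/(e^(t) + 2)
d^2K/dt^2 = 6*e^(t)/(e^(2*t) + 4*e^(t) + 4)
d^3K/dt^3 = (-6*e^(2*t) + 12*e^(t))/(e^(3*t) + 6*e^(2*t) + 12*e^(t) + 8)

κ_3 = d^3K/dt^3 |_{t=0} = 2/9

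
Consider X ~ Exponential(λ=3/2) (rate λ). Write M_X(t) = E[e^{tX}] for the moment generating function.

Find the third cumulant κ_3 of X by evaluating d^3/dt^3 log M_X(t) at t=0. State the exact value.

M_X(t) = 3/(2*(3/2 - t))
K_X(t) = log M_X(t) = -log(3/2 - t) - log(2) + log(3)
dK/dt = -2/(2*t - 3)
d^2K/dt^2 = 4/(4*t^2 - 12*t + 9)
d^3K/dt^3 = -16/(8*t^3 - 36*t^2 + 54*t - 27)

κ_3 = d^3K/dt^3 |_{t=0} = 16/27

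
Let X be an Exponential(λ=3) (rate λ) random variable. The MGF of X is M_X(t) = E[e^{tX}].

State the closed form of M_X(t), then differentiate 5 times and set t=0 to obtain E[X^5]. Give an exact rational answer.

E[X^5] = D^5[M](0) = 40/81

M_X(t) = 3/(3 - t)
D^5[M](t) = 360/(t^6 - 18*t^5 + 135*t^4 - 540*t^3 + 1215*t^2 - 1458*t + 729)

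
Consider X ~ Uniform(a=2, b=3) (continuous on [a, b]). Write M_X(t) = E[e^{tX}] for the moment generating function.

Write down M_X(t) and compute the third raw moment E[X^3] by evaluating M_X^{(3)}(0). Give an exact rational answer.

E[X^3] = D^3[M](0) = 65/4

M_X(t) = (e^(3*t) - e^(2*t))/t
D^3[M](t) = (27*t^3*e^(3*t) - 8*t^3*e^(2*t) - 27*t^2*e^(3*t) + 12*t^2*e^(2*t) + 18*t*e^(3*t) - 12*t*e^(2*t) - 6*e^(3*t) + 6*e^(2*t))/t^4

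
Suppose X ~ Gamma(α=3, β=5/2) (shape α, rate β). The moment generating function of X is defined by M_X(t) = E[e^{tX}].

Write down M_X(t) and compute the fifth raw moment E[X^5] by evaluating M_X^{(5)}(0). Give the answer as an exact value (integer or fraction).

E[X^5] = D^5[M](0) = 16128/625

M_X(t) = 125/(8*(5/2 - t)^3)
D^5[M](t) = 10080000/(256*t^8 - 5120*t^7 + 44800*t^6 - 224000*t^5 + 700000*t^4 - 1400000*t^3 + 1750000*t^2 - 1250000*t + 390625)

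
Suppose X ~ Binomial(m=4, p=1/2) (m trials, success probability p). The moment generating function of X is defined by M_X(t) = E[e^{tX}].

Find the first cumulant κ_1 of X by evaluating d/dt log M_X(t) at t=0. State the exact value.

κ_1 = D[K](0) = 2

M_X(t) = (e^(t)/2 + 1/2)^4
K_X(t) = log M_X(t) = 4*log(e^(t)/2 + 1/2)
D[K](t) = 4*e^(t)/(e^(t) + 1)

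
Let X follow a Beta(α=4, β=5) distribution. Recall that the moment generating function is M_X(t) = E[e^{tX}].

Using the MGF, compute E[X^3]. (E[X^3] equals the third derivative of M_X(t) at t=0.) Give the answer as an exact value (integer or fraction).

E[X^3] = M′′′(0) = 4/33

M_X(t) = ₁F₁(4; 9; t)
M′(t) = 4*₁F₁(5; 10; t)/9
M′′(t) = 2*₁F₁(6; 11; t)/9
M′′′(t) = 4*₁F₁(7; 12; t)/33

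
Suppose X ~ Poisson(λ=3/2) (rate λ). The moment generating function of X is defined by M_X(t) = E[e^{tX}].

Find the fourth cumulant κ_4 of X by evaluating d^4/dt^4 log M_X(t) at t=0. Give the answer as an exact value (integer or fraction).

M_X(t) = e^(3*e^(t)/2 - 3/2)
K_X(t) = log M_X(t) = 3*e^(t)/2 - 3/2
K′(t) = 3*e^(t)/2
K′′(t) = 3*e^(t)/2
K′′′(t) = 3*e^(t)/2
K′′′′(t) = 3*e^(t)/2

κ_4 = K′′′′(0) = 3/2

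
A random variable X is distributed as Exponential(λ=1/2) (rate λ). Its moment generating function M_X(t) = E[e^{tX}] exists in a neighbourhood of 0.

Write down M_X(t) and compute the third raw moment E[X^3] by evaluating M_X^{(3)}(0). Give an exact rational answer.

E[X^3] = d^3M/dt^3 |_{t=0} = 48

M_X(t) = 1/(2*(1/2 - t))
dM/dt = 2/(4*t^2 - 4*t + 1)
d^2M/dt^2 = -8/(8*t^3 - 12*t^2 + 6*t - 1)
d^3M/dt^3 = 48/(16*t^4 - 32*t^3 + 24*t^2 - 8*t + 1)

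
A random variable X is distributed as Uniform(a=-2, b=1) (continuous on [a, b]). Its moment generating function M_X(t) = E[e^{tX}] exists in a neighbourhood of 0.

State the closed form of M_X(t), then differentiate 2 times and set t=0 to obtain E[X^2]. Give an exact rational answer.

E[X^2] = M′′(0) = 1

M_X(t) = (e^(t) - e^(-2*t))/(3*t)
M′(t) = (t*e^(3*t) + 2*t - e^(3*t) + 1)*e^(-2*t)/(3*t^2)
M′′(t) = (t^2*e^(3*t) - 4*t^2 - 2*t*e^(3*t) - 4*t + 2*e^(3*t) - 2)*e^(-2*t)/(3*t^3)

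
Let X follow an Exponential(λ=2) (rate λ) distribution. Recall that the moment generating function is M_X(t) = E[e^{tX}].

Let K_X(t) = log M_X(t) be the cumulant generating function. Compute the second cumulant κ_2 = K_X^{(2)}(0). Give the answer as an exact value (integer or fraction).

M_X(t) = 2/(2 - t)
K_X(t) = log M_X(t) = -log(2 - t) + log(2)
K^(2)(t) = 1/(t^2 - 4*t + 4)

κ_2 = K^(2)(0) = 1/4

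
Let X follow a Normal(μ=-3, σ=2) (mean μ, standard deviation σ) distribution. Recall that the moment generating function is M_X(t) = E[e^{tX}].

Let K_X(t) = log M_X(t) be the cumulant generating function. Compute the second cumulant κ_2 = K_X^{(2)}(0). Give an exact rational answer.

κ_2 = D^2[K](0) = 4

M_X(t) = e^(2*t^2 - 3*t)
K_X(t) = log M_X(t) = 2*t^2 - 3*t
D^2[K](t) = 4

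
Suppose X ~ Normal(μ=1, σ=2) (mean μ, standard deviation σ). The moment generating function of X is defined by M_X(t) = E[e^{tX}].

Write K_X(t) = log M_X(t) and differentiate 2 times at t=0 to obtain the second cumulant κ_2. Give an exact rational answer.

M_X(t) = e^(2*t^2 + t)
K_X(t) = log M_X(t) = 2*t^2 + t
K′(t) = 4*t + 1
K′′(t) = 4

κ_2 = K′′(0) = 4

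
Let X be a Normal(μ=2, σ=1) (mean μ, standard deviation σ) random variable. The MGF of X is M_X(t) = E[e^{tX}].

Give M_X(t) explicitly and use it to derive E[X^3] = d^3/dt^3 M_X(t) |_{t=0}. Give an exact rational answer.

E[X^3] = M′′′(0) = 14

M_X(t) = e^(t^2/2 + 2*t)
M′(t) = t*e^(2*t)*e^(t^2/2) + 2*e^(2*t)*e^(t^2/2)
M′′(t) = t^2*e^(2*t)*e^(t^2/2) + 4*t*e^(2*t)*e^(t^2/2) + 5*e^(2*t)*e^(t^2/2)
M′′′(t) = t^3*e^(2*t)*e^(t^2/2) + 6*t^2*e^(2*t)*e^(t^2/2) + 15*t*e^(2*t)*e^(t^2/2) + 14*e^(2*t)*e^(t^2/2)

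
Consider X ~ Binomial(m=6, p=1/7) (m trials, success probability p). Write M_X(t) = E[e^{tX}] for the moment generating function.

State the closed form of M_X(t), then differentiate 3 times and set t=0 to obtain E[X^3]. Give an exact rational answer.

M_X(t) = (e^(t)/7 + 6/7)^6
dM/dt = 6*e^(6*t)/117649 + 180*e^(5*t)/117649 + 2160*e^(4*t)/117649 + 12960*e^(3*t)/117649 + 38880*e^(2*t)/117649 + 46656*e^(t)/117649
d^2M/dt^2 = 36*e^(6*t)/117649 + 900*e^(5*t)/117649 + 8640*e^(4*t)/117649 + 38880*e^(3*t)/117649 + 77760*e^(2*t)/117649 + 46656*e^(t)/117649
d^3M/dt^3 = 216*e^(6*t)/117649 + 4500*e^(5*t)/117649 + 34560*e^(4*t)/117649 + 116640*e^(3*t)/117649 + 155520*e^(2*t)/117649 + 46656*e^(t)/117649

E[X^3] = d^3M/dt^3 |_{t=0} = 1044/343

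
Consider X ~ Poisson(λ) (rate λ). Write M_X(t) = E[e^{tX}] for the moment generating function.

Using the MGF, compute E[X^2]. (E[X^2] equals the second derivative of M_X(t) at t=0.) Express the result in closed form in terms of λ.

E[X^2] = d^2M/dt^2 |_{t=0} = λ*(λ + 1)

M_X(t) = e^(λ*(e^(t) - 1))
dM/dt = λ*e^(-λ)*e^(t)*e^(λ*e^(t))
d^2M/dt^2 = (λ^2*e^(2*t)*e^(λ*e^(t)) + λ*e^(t)*e^(λ*e^(t)))*e^(-λ)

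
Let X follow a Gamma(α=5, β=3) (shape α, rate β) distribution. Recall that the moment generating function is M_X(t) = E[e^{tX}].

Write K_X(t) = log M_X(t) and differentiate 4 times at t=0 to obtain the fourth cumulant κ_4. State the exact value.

M_X(t) = 243/(3 - t)^5
K_X(t) = log M_X(t) = -5*log(3 - t) + 5*log(3)
D^4[K](t) = 30/(t^4 - 12*t^3 + 54*t^2 - 108*t + 81)

κ_4 = D^4[K](0) = 10/27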